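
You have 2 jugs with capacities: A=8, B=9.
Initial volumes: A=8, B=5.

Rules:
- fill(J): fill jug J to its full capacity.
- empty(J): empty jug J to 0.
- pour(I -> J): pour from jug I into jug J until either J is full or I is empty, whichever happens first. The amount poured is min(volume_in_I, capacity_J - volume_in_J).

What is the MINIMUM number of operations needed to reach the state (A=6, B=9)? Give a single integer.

Answer: 7

Derivation:
BFS from (A=8, B=5). One shortest path:
  1. empty(A) -> (A=0 B=5)
  2. pour(B -> A) -> (A=5 B=0)
  3. fill(B) -> (A=5 B=9)
  4. pour(B -> A) -> (A=8 B=6)
  5. empty(A) -> (A=0 B=6)
  6. pour(B -> A) -> (A=6 B=0)
  7. fill(B) -> (A=6 B=9)
Reached target in 7 moves.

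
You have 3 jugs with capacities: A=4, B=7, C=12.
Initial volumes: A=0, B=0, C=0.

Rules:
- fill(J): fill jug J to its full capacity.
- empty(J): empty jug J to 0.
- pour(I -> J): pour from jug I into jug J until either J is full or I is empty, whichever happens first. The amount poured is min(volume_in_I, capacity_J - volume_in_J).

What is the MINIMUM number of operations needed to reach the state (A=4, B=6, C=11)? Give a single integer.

BFS from (A=0, B=0, C=0). One shortest path:
  1. fill(B) -> (A=0 B=7 C=0)
  2. pour(B -> A) -> (A=4 B=3 C=0)
  3. pour(A -> C) -> (A=0 B=3 C=4)
  4. pour(B -> A) -> (A=3 B=0 C=4)
  5. fill(B) -> (A=3 B=7 C=4)
  6. pour(B -> C) -> (A=3 B=0 C=11)
  7. fill(B) -> (A=3 B=7 C=11)
  8. pour(B -> A) -> (A=4 B=6 C=11)
Reached target in 8 moves.

Answer: 8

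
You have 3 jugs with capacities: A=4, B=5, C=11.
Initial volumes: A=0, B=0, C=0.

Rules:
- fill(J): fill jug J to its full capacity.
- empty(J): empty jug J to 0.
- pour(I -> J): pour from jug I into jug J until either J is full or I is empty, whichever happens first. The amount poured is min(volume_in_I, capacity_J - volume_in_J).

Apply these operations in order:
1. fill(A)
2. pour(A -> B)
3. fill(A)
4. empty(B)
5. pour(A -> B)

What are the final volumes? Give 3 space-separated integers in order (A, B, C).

Answer: 0 4 0

Derivation:
Step 1: fill(A) -> (A=4 B=0 C=0)
Step 2: pour(A -> B) -> (A=0 B=4 C=0)
Step 3: fill(A) -> (A=4 B=4 C=0)
Step 4: empty(B) -> (A=4 B=0 C=0)
Step 5: pour(A -> B) -> (A=0 B=4 C=0)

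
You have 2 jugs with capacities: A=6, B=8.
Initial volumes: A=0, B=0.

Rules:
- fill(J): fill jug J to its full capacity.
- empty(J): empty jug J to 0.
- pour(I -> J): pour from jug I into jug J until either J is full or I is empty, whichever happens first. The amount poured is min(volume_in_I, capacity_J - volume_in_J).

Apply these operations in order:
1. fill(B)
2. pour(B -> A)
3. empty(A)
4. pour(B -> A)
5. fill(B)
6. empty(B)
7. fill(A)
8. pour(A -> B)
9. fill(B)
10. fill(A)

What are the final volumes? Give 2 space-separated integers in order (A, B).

Step 1: fill(B) -> (A=0 B=8)
Step 2: pour(B -> A) -> (A=6 B=2)
Step 3: empty(A) -> (A=0 B=2)
Step 4: pour(B -> A) -> (A=2 B=0)
Step 5: fill(B) -> (A=2 B=8)
Step 6: empty(B) -> (A=2 B=0)
Step 7: fill(A) -> (A=6 B=0)
Step 8: pour(A -> B) -> (A=0 B=6)
Step 9: fill(B) -> (A=0 B=8)
Step 10: fill(A) -> (A=6 B=8)

Answer: 6 8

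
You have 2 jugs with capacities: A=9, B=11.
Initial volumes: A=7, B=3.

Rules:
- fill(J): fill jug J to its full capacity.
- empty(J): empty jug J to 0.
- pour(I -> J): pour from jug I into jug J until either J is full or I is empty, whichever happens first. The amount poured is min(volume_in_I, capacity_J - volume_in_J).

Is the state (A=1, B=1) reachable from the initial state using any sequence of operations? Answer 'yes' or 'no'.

BFS explored all 41 reachable states.
Reachable set includes: (0,0), (0,1), (0,2), (0,3), (0,4), (0,5), (0,6), (0,7), (0,8), (0,9), (0,10), (0,11) ...
Target (A=1, B=1) not in reachable set → no.

Answer: no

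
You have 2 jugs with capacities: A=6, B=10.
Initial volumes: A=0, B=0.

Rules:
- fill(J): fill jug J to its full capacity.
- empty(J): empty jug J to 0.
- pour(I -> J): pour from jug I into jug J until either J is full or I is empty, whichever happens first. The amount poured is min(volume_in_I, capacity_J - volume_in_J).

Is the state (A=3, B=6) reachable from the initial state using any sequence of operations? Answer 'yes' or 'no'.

Answer: no

Derivation:
BFS explored all 16 reachable states.
Reachable set includes: (0,0), (0,2), (0,4), (0,6), (0,8), (0,10), (2,0), (2,10), (4,0), (4,10), (6,0), (6,2) ...
Target (A=3, B=6) not in reachable set → no.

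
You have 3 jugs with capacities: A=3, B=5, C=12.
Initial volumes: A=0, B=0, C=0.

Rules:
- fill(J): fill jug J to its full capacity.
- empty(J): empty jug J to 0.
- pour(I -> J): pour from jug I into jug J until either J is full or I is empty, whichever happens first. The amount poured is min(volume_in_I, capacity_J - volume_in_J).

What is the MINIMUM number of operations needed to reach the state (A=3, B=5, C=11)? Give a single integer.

Answer: 7

Derivation:
BFS from (A=0, B=0, C=0). One shortest path:
  1. fill(B) -> (A=0 B=5 C=0)
  2. fill(C) -> (A=0 B=5 C=12)
  3. pour(B -> A) -> (A=3 B=2 C=12)
  4. empty(A) -> (A=0 B=2 C=12)
  5. pour(B -> A) -> (A=2 B=0 C=12)
  6. fill(B) -> (A=2 B=5 C=12)
  7. pour(C -> A) -> (A=3 B=5 C=11)
Reached target in 7 moves.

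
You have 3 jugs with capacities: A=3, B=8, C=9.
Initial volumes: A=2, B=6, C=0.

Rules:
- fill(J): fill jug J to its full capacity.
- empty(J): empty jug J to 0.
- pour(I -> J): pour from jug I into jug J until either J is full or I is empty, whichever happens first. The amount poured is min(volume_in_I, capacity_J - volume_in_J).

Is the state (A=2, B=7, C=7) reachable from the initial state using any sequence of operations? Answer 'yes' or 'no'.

Answer: no

Derivation:
BFS explored all 248 reachable states.
Reachable set includes: (0,0,0), (0,0,1), (0,0,2), (0,0,3), (0,0,4), (0,0,5), (0,0,6), (0,0,7), (0,0,8), (0,0,9), (0,1,0), (0,1,1) ...
Target (A=2, B=7, C=7) not in reachable set → no.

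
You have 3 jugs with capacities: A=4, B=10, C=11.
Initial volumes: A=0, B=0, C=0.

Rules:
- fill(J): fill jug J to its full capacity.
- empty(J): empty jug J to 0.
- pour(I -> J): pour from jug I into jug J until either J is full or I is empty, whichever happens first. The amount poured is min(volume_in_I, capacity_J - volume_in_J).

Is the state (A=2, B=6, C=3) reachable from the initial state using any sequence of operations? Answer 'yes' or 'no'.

BFS explored all 390 reachable states.
Reachable set includes: (0,0,0), (0,0,1), (0,0,2), (0,0,3), (0,0,4), (0,0,5), (0,0,6), (0,0,7), (0,0,8), (0,0,9), (0,0,10), (0,0,11) ...
Target (A=2, B=6, C=3) not in reachable set → no.

Answer: no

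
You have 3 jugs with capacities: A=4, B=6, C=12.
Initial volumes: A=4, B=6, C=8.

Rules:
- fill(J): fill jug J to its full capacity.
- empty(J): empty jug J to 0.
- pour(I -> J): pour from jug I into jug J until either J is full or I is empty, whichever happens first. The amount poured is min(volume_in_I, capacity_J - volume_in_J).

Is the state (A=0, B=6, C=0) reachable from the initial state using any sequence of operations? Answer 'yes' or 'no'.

BFS from (A=4, B=6, C=8):
  1. empty(A) -> (A=0 B=6 C=8)
  2. empty(C) -> (A=0 B=6 C=0)
Target reached → yes.

Answer: yes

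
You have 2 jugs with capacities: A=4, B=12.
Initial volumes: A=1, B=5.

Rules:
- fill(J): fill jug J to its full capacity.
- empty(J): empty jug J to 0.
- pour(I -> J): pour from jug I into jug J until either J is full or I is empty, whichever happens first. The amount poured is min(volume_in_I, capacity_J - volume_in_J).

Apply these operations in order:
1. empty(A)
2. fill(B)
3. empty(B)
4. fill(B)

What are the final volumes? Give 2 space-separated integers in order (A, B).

Step 1: empty(A) -> (A=0 B=5)
Step 2: fill(B) -> (A=0 B=12)
Step 3: empty(B) -> (A=0 B=0)
Step 4: fill(B) -> (A=0 B=12)

Answer: 0 12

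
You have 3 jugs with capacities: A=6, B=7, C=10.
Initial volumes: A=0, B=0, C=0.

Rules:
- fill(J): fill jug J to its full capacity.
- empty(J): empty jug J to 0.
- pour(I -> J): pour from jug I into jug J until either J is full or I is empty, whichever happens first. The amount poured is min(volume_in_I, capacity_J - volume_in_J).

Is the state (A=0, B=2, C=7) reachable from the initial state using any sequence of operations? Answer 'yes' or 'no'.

Answer: yes

Derivation:
BFS from (A=0, B=0, C=0):
  1. fill(A) -> (A=6 B=0 C=0)
  2. fill(B) -> (A=6 B=7 C=0)
  3. pour(A -> C) -> (A=0 B=7 C=6)
  4. fill(A) -> (A=6 B=7 C=6)
  5. pour(A -> C) -> (A=2 B=7 C=10)
  6. empty(C) -> (A=2 B=7 C=0)
  7. pour(B -> C) -> (A=2 B=0 C=7)
  8. pour(A -> B) -> (A=0 B=2 C=7)
Target reached → yes.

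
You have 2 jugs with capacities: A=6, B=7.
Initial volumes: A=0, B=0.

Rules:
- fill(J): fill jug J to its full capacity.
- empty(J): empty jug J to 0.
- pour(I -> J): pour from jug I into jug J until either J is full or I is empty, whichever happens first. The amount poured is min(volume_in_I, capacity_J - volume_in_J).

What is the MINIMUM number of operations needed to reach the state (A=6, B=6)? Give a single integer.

Answer: 3

Derivation:
BFS from (A=0, B=0). One shortest path:
  1. fill(A) -> (A=6 B=0)
  2. pour(A -> B) -> (A=0 B=6)
  3. fill(A) -> (A=6 B=6)
Reached target in 3 moves.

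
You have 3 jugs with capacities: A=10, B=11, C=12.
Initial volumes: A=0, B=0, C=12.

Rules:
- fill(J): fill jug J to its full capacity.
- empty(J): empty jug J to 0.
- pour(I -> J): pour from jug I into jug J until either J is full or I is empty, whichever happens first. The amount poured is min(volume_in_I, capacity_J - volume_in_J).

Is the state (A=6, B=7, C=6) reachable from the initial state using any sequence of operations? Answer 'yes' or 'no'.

BFS explored all 726 reachable states.
Reachable set includes: (0,0,0), (0,0,1), (0,0,2), (0,0,3), (0,0,4), (0,0,5), (0,0,6), (0,0,7), (0,0,8), (0,0,9), (0,0,10), (0,0,11) ...
Target (A=6, B=7, C=6) not in reachable set → no.

Answer: no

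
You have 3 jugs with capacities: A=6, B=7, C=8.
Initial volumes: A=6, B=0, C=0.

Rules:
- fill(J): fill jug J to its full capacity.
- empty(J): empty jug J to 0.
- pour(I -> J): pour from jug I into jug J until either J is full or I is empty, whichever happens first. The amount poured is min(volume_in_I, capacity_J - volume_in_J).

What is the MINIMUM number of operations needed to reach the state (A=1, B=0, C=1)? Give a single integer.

BFS from (A=6, B=0, C=0). One shortest path:
  1. empty(A) -> (A=0 B=0 C=0)
  2. fill(C) -> (A=0 B=0 C=8)
  3. pour(C -> B) -> (A=0 B=7 C=1)
  4. pour(B -> A) -> (A=6 B=1 C=1)
  5. empty(A) -> (A=0 B=1 C=1)
  6. pour(B -> A) -> (A=1 B=0 C=1)
Reached target in 6 moves.

Answer: 6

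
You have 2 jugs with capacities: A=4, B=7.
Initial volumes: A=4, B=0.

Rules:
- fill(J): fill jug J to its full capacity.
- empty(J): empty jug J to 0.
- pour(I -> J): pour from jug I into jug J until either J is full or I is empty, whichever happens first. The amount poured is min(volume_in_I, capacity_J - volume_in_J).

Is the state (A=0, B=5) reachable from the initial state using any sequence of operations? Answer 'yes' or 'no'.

BFS from (A=4, B=0):
  1. pour(A -> B) -> (A=0 B=4)
  2. fill(A) -> (A=4 B=4)
  3. pour(A -> B) -> (A=1 B=7)
  4. empty(B) -> (A=1 B=0)
  5. pour(A -> B) -> (A=0 B=1)
  6. fill(A) -> (A=4 B=1)
  7. pour(A -> B) -> (A=0 B=5)
Target reached → yes.

Answer: yes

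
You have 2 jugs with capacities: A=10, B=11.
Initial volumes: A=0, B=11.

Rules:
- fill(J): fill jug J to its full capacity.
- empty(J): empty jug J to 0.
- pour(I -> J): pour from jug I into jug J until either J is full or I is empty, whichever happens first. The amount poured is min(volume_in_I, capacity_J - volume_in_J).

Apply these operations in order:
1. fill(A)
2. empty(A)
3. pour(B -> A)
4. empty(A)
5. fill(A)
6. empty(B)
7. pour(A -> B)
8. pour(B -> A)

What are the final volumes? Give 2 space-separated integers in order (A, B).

Step 1: fill(A) -> (A=10 B=11)
Step 2: empty(A) -> (A=0 B=11)
Step 3: pour(B -> A) -> (A=10 B=1)
Step 4: empty(A) -> (A=0 B=1)
Step 5: fill(A) -> (A=10 B=1)
Step 6: empty(B) -> (A=10 B=0)
Step 7: pour(A -> B) -> (A=0 B=10)
Step 8: pour(B -> A) -> (A=10 B=0)

Answer: 10 0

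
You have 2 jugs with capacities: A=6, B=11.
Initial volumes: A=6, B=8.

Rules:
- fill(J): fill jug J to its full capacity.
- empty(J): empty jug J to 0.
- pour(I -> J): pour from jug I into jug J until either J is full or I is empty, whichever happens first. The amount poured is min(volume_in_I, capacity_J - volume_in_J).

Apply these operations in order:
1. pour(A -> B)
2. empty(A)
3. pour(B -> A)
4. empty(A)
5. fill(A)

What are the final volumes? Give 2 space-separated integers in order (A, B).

Step 1: pour(A -> B) -> (A=3 B=11)
Step 2: empty(A) -> (A=0 B=11)
Step 3: pour(B -> A) -> (A=6 B=5)
Step 4: empty(A) -> (A=0 B=5)
Step 5: fill(A) -> (A=6 B=5)

Answer: 6 5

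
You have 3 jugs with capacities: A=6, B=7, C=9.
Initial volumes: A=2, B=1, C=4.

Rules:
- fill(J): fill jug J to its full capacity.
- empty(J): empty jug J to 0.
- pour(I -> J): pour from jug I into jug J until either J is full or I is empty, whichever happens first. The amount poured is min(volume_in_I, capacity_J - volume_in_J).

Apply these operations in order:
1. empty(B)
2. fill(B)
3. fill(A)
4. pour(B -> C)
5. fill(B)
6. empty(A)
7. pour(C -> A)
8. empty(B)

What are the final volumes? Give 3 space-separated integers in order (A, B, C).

Step 1: empty(B) -> (A=2 B=0 C=4)
Step 2: fill(B) -> (A=2 B=7 C=4)
Step 3: fill(A) -> (A=6 B=7 C=4)
Step 4: pour(B -> C) -> (A=6 B=2 C=9)
Step 5: fill(B) -> (A=6 B=7 C=9)
Step 6: empty(A) -> (A=0 B=7 C=9)
Step 7: pour(C -> A) -> (A=6 B=7 C=3)
Step 8: empty(B) -> (A=6 B=0 C=3)

Answer: 6 0 3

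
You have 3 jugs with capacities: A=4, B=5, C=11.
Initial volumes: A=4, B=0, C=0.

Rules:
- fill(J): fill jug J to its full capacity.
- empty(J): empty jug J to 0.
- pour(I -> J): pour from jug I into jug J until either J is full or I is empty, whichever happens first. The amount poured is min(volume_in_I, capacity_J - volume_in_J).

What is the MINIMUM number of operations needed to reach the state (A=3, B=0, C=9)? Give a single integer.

BFS from (A=4, B=0, C=0). One shortest path:
  1. pour(A -> B) -> (A=0 B=4 C=0)
  2. fill(A) -> (A=4 B=4 C=0)
  3. pour(A -> C) -> (A=0 B=4 C=4)
  4. fill(A) -> (A=4 B=4 C=4)
  5. pour(A -> B) -> (A=3 B=5 C=4)
  6. pour(B -> C) -> (A=3 B=0 C=9)
Reached target in 6 moves.

Answer: 6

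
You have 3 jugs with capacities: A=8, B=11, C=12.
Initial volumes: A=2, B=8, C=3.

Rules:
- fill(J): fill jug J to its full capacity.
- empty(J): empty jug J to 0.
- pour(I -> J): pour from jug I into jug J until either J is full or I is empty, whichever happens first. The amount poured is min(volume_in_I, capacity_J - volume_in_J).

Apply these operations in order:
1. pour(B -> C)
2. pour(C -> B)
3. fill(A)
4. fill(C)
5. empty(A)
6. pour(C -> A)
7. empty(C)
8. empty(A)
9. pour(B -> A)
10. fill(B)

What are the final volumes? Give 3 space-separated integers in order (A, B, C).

Answer: 8 11 0

Derivation:
Step 1: pour(B -> C) -> (A=2 B=0 C=11)
Step 2: pour(C -> B) -> (A=2 B=11 C=0)
Step 3: fill(A) -> (A=8 B=11 C=0)
Step 4: fill(C) -> (A=8 B=11 C=12)
Step 5: empty(A) -> (A=0 B=11 C=12)
Step 6: pour(C -> A) -> (A=8 B=11 C=4)
Step 7: empty(C) -> (A=8 B=11 C=0)
Step 8: empty(A) -> (A=0 B=11 C=0)
Step 9: pour(B -> A) -> (A=8 B=3 C=0)
Step 10: fill(B) -> (A=8 B=11 C=0)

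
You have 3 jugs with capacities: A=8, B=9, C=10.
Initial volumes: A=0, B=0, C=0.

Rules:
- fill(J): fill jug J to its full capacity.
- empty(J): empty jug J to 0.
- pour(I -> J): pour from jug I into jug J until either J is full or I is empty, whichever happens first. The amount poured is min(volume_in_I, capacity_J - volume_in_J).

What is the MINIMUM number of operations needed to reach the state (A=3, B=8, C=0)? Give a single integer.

Answer: 8

Derivation:
BFS from (A=0, B=0, C=0). One shortest path:
  1. fill(B) -> (A=0 B=9 C=0)
  2. fill(C) -> (A=0 B=9 C=10)
  3. pour(B -> A) -> (A=8 B=1 C=10)
  4. empty(A) -> (A=0 B=1 C=10)
  5. pour(B -> A) -> (A=1 B=0 C=10)
  6. pour(C -> A) -> (A=8 B=0 C=3)
  7. pour(A -> B) -> (A=0 B=8 C=3)
  8. pour(C -> A) -> (A=3 B=8 C=0)
Reached target in 8 moves.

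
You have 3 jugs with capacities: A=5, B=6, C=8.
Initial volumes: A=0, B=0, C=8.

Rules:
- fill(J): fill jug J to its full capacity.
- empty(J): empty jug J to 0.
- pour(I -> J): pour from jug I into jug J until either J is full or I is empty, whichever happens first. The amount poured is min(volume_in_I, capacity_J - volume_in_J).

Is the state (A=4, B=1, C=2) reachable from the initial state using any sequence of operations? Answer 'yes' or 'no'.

Answer: no

Derivation:
BFS explored all 238 reachable states.
Reachable set includes: (0,0,0), (0,0,1), (0,0,2), (0,0,3), (0,0,4), (0,0,5), (0,0,6), (0,0,7), (0,0,8), (0,1,0), (0,1,1), (0,1,2) ...
Target (A=4, B=1, C=2) not in reachable set → no.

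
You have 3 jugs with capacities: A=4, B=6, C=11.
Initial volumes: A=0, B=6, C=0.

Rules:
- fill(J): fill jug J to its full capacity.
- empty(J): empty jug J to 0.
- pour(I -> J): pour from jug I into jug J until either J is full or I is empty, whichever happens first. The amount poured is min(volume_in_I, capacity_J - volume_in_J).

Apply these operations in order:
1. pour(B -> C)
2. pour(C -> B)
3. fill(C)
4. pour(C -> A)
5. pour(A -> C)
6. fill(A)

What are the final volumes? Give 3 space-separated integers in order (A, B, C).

Step 1: pour(B -> C) -> (A=0 B=0 C=6)
Step 2: pour(C -> B) -> (A=0 B=6 C=0)
Step 3: fill(C) -> (A=0 B=6 C=11)
Step 4: pour(C -> A) -> (A=4 B=6 C=7)
Step 5: pour(A -> C) -> (A=0 B=6 C=11)
Step 6: fill(A) -> (A=4 B=6 C=11)

Answer: 4 6 11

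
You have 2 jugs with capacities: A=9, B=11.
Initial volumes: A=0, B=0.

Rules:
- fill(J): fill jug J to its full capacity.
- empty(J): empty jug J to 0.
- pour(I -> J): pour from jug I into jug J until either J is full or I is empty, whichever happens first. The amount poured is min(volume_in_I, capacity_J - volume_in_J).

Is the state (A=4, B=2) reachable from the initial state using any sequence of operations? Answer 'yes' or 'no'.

Answer: no

Derivation:
BFS explored all 40 reachable states.
Reachable set includes: (0,0), (0,1), (0,2), (0,3), (0,4), (0,5), (0,6), (0,7), (0,8), (0,9), (0,10), (0,11) ...
Target (A=4, B=2) not in reachable set → no.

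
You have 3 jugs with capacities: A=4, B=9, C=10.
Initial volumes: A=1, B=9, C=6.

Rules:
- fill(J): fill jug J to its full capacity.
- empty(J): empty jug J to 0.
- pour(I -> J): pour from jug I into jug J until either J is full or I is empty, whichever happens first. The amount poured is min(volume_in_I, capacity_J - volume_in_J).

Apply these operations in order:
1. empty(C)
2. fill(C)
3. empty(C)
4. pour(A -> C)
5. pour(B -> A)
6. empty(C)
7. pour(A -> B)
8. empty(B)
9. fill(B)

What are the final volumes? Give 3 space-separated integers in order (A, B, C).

Step 1: empty(C) -> (A=1 B=9 C=0)
Step 2: fill(C) -> (A=1 B=9 C=10)
Step 3: empty(C) -> (A=1 B=9 C=0)
Step 4: pour(A -> C) -> (A=0 B=9 C=1)
Step 5: pour(B -> A) -> (A=4 B=5 C=1)
Step 6: empty(C) -> (A=4 B=5 C=0)
Step 7: pour(A -> B) -> (A=0 B=9 C=0)
Step 8: empty(B) -> (A=0 B=0 C=0)
Step 9: fill(B) -> (A=0 B=9 C=0)

Answer: 0 9 0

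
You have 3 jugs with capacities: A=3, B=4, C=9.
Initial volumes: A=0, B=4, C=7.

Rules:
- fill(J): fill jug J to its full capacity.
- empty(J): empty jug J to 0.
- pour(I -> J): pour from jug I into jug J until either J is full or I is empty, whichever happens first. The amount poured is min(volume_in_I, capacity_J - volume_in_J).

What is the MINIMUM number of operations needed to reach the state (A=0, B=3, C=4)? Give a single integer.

BFS from (A=0, B=4, C=7). One shortest path:
  1. empty(B) -> (A=0 B=0 C=7)
  2. pour(C -> A) -> (A=3 B=0 C=4)
  3. pour(A -> B) -> (A=0 B=3 C=4)
Reached target in 3 moves.

Answer: 3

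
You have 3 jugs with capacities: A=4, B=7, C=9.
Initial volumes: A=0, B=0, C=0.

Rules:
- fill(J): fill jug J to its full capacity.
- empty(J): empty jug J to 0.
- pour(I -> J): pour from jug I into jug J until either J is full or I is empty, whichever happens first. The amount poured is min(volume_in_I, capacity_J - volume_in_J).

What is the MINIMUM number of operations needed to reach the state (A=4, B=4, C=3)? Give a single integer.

BFS from (A=0, B=0, C=0). One shortest path:
  1. fill(A) -> (A=4 B=0 C=0)
  2. fill(B) -> (A=4 B=7 C=0)
  3. pour(B -> C) -> (A=4 B=0 C=7)
  4. pour(A -> B) -> (A=0 B=4 C=7)
  5. pour(C -> A) -> (A=4 B=4 C=3)
Reached target in 5 moves.

Answer: 5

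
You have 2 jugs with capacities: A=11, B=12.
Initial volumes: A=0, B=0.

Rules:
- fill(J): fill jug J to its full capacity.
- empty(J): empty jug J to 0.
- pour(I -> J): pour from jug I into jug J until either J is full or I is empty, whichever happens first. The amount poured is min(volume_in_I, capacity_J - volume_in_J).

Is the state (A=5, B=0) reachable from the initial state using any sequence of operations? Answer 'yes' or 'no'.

BFS from (A=0, B=0):
  1. fill(B) -> (A=0 B=12)
  2. pour(B -> A) -> (A=11 B=1)
  3. empty(A) -> (A=0 B=1)
  4. pour(B -> A) -> (A=1 B=0)
  5. fill(B) -> (A=1 B=12)
  6. pour(B -> A) -> (A=11 B=2)
  7. empty(A) -> (A=0 B=2)
  8. pour(B -> A) -> (A=2 B=0)
  9. fill(B) -> (A=2 B=12)
  10. pour(B -> A) -> (A=11 B=3)
  11. empty(A) -> (A=0 B=3)
  12. pour(B -> A) -> (A=3 B=0)
  13. fill(B) -> (A=3 B=12)
  14. pour(B -> A) -> (A=11 B=4)
  15. empty(A) -> (A=0 B=4)
  16. pour(B -> A) -> (A=4 B=0)
  17. fill(B) -> (A=4 B=12)
  18. pour(B -> A) -> (A=11 B=5)
  19. empty(A) -> (A=0 B=5)
  20. pour(B -> A) -> (A=5 B=0)
Target reached → yes.

Answer: yes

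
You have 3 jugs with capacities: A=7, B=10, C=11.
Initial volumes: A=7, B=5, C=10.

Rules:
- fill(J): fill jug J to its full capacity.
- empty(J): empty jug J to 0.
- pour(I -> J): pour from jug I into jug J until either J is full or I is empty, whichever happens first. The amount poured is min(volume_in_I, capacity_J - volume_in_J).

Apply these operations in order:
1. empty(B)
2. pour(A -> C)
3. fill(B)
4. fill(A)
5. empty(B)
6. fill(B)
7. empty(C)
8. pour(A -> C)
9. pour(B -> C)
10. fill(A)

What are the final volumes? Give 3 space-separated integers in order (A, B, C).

Answer: 7 6 11

Derivation:
Step 1: empty(B) -> (A=7 B=0 C=10)
Step 2: pour(A -> C) -> (A=6 B=0 C=11)
Step 3: fill(B) -> (A=6 B=10 C=11)
Step 4: fill(A) -> (A=7 B=10 C=11)
Step 5: empty(B) -> (A=7 B=0 C=11)
Step 6: fill(B) -> (A=7 B=10 C=11)
Step 7: empty(C) -> (A=7 B=10 C=0)
Step 8: pour(A -> C) -> (A=0 B=10 C=7)
Step 9: pour(B -> C) -> (A=0 B=6 C=11)
Step 10: fill(A) -> (A=7 B=6 C=11)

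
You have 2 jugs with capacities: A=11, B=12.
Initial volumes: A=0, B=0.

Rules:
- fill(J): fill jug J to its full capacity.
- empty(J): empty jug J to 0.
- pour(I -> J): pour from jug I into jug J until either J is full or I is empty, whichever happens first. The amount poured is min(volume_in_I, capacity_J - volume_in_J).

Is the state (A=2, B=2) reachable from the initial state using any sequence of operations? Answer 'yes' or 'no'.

BFS explored all 46 reachable states.
Reachable set includes: (0,0), (0,1), (0,2), (0,3), (0,4), (0,5), (0,6), (0,7), (0,8), (0,9), (0,10), (0,11) ...
Target (A=2, B=2) not in reachable set → no.

Answer: no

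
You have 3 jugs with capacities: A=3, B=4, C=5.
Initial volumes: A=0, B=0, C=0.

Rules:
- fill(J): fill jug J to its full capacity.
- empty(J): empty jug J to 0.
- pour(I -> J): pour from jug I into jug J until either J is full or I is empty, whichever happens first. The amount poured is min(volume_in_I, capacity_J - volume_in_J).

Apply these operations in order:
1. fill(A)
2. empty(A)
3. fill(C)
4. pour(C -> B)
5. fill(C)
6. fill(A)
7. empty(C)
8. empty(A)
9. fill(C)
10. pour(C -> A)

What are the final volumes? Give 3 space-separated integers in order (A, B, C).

Answer: 3 4 2

Derivation:
Step 1: fill(A) -> (A=3 B=0 C=0)
Step 2: empty(A) -> (A=0 B=0 C=0)
Step 3: fill(C) -> (A=0 B=0 C=5)
Step 4: pour(C -> B) -> (A=0 B=4 C=1)
Step 5: fill(C) -> (A=0 B=4 C=5)
Step 6: fill(A) -> (A=3 B=4 C=5)
Step 7: empty(C) -> (A=3 B=4 C=0)
Step 8: empty(A) -> (A=0 B=4 C=0)
Step 9: fill(C) -> (A=0 B=4 C=5)
Step 10: pour(C -> A) -> (A=3 B=4 C=2)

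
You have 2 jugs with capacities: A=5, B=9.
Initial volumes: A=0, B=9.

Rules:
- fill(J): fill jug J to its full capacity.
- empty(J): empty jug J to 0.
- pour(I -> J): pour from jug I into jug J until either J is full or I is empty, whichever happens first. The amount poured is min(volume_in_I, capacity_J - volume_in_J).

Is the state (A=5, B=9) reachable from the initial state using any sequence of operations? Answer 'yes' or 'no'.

Answer: yes

Derivation:
BFS from (A=0, B=9):
  1. fill(A) -> (A=5 B=9)
Target reached → yes.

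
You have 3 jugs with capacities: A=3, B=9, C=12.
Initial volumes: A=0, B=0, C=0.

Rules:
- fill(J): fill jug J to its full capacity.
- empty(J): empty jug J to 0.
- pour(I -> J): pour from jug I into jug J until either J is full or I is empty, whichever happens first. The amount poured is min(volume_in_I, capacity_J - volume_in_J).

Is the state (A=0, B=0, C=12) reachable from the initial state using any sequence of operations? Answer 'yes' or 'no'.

BFS from (A=0, B=0, C=0):
  1. fill(C) -> (A=0 B=0 C=12)
Target reached → yes.

Answer: yes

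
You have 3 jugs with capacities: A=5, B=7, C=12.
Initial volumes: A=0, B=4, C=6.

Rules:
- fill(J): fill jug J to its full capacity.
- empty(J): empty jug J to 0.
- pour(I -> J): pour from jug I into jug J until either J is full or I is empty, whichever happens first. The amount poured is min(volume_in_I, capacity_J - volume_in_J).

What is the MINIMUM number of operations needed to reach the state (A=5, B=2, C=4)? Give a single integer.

Answer: 4

Derivation:
BFS from (A=0, B=4, C=6). One shortest path:
  1. empty(C) -> (A=0 B=4 C=0)
  2. pour(B -> C) -> (A=0 B=0 C=4)
  3. fill(B) -> (A=0 B=7 C=4)
  4. pour(B -> A) -> (A=5 B=2 C=4)
Reached target in 4 moves.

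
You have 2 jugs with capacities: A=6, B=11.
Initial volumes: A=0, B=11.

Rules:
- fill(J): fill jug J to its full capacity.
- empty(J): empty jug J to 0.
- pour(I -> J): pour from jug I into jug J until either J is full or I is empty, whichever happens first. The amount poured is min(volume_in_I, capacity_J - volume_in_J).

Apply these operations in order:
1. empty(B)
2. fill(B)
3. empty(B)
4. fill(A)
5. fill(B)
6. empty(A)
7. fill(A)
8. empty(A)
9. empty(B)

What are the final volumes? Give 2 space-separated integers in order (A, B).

Answer: 0 0

Derivation:
Step 1: empty(B) -> (A=0 B=0)
Step 2: fill(B) -> (A=0 B=11)
Step 3: empty(B) -> (A=0 B=0)
Step 4: fill(A) -> (A=6 B=0)
Step 5: fill(B) -> (A=6 B=11)
Step 6: empty(A) -> (A=0 B=11)
Step 7: fill(A) -> (A=6 B=11)
Step 8: empty(A) -> (A=0 B=11)
Step 9: empty(B) -> (A=0 B=0)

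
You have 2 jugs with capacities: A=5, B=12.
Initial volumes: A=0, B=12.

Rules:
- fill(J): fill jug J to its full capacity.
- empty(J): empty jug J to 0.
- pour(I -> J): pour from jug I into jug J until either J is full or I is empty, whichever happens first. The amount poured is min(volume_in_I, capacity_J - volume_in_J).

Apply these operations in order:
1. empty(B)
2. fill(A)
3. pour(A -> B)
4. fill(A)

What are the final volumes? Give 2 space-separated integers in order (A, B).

Answer: 5 5

Derivation:
Step 1: empty(B) -> (A=0 B=0)
Step 2: fill(A) -> (A=5 B=0)
Step 3: pour(A -> B) -> (A=0 B=5)
Step 4: fill(A) -> (A=5 B=5)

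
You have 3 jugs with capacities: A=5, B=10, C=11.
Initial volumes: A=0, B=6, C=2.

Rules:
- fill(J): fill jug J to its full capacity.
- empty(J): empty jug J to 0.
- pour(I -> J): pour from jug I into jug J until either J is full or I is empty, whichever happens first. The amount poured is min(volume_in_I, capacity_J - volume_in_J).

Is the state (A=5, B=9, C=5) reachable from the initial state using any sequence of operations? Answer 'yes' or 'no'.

Answer: yes

Derivation:
BFS from (A=0, B=6, C=2):
  1. fill(A) -> (A=5 B=6 C=2)
  2. pour(C -> B) -> (A=5 B=8 C=0)
  3. fill(C) -> (A=5 B=8 C=11)
  4. pour(C -> B) -> (A=5 B=10 C=9)
  5. empty(B) -> (A=5 B=0 C=9)
  6. pour(C -> B) -> (A=5 B=9 C=0)
  7. pour(A -> C) -> (A=0 B=9 C=5)
  8. fill(A) -> (A=5 B=9 C=5)
Target reached → yes.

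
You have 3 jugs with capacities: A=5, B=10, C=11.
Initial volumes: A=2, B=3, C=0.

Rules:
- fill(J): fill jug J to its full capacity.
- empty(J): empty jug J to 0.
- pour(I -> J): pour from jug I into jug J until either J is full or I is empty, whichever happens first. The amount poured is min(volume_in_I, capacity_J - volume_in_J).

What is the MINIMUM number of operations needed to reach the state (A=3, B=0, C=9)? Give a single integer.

Answer: 8

Derivation:
BFS from (A=2, B=3, C=0). One shortest path:
  1. empty(A) -> (A=0 B=3 C=0)
  2. pour(B -> A) -> (A=3 B=0 C=0)
  3. fill(B) -> (A=3 B=10 C=0)
  4. pour(B -> C) -> (A=3 B=0 C=10)
  5. fill(B) -> (A=3 B=10 C=10)
  6. pour(B -> C) -> (A=3 B=9 C=11)
  7. empty(C) -> (A=3 B=9 C=0)
  8. pour(B -> C) -> (A=3 B=0 C=9)
Reached target in 8 moves.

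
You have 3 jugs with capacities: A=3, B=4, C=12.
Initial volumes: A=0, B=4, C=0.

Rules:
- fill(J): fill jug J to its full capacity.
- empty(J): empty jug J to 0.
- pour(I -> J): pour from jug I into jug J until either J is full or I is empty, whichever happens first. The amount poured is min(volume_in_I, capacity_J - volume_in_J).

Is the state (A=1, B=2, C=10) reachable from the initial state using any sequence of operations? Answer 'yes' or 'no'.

BFS explored all 194 reachable states.
Reachable set includes: (0,0,0), (0,0,1), (0,0,2), (0,0,3), (0,0,4), (0,0,5), (0,0,6), (0,0,7), (0,0,8), (0,0,9), (0,0,10), (0,0,11) ...
Target (A=1, B=2, C=10) not in reachable set → no.

Answer: no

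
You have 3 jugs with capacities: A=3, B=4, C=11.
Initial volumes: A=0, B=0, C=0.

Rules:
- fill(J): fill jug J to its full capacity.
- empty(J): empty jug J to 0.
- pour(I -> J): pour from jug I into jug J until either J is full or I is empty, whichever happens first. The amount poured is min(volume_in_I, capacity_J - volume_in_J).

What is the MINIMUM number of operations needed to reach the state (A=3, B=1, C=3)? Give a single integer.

BFS from (A=0, B=0, C=0). One shortest path:
  1. fill(A) -> (A=3 B=0 C=0)
  2. fill(B) -> (A=3 B=4 C=0)
  3. pour(A -> C) -> (A=0 B=4 C=3)
  4. pour(B -> A) -> (A=3 B=1 C=3)
Reached target in 4 moves.

Answer: 4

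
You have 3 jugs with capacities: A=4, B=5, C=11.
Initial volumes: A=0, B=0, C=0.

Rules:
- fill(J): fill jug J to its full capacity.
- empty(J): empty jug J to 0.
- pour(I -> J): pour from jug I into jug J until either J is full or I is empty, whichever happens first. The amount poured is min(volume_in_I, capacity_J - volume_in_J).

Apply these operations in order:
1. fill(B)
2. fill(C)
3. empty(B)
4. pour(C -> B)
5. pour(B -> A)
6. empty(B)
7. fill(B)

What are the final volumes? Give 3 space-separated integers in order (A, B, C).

Answer: 4 5 6

Derivation:
Step 1: fill(B) -> (A=0 B=5 C=0)
Step 2: fill(C) -> (A=0 B=5 C=11)
Step 3: empty(B) -> (A=0 B=0 C=11)
Step 4: pour(C -> B) -> (A=0 B=5 C=6)
Step 5: pour(B -> A) -> (A=4 B=1 C=6)
Step 6: empty(B) -> (A=4 B=0 C=6)
Step 7: fill(B) -> (A=4 B=5 C=6)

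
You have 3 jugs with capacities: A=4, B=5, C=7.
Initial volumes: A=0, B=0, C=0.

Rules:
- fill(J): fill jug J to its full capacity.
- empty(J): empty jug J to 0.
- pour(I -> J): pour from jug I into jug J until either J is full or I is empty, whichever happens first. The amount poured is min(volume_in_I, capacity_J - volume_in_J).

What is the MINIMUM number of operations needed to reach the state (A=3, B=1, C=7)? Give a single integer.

Answer: 6

Derivation:
BFS from (A=0, B=0, C=0). One shortest path:
  1. fill(A) -> (A=4 B=0 C=0)
  2. fill(C) -> (A=4 B=0 C=7)
  3. pour(A -> B) -> (A=0 B=4 C=7)
  4. pour(C -> A) -> (A=4 B=4 C=3)
  5. pour(A -> B) -> (A=3 B=5 C=3)
  6. pour(B -> C) -> (A=3 B=1 C=7)
Reached target in 6 moves.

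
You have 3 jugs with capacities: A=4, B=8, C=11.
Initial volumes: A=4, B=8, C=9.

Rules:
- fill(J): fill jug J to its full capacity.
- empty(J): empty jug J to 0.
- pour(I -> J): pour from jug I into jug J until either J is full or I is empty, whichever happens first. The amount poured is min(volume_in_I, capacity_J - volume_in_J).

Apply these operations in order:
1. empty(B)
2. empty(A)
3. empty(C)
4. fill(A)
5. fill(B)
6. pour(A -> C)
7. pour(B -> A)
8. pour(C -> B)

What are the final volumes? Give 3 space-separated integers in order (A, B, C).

Step 1: empty(B) -> (A=4 B=0 C=9)
Step 2: empty(A) -> (A=0 B=0 C=9)
Step 3: empty(C) -> (A=0 B=0 C=0)
Step 4: fill(A) -> (A=4 B=0 C=0)
Step 5: fill(B) -> (A=4 B=8 C=0)
Step 6: pour(A -> C) -> (A=0 B=8 C=4)
Step 7: pour(B -> A) -> (A=4 B=4 C=4)
Step 8: pour(C -> B) -> (A=4 B=8 C=0)

Answer: 4 8 0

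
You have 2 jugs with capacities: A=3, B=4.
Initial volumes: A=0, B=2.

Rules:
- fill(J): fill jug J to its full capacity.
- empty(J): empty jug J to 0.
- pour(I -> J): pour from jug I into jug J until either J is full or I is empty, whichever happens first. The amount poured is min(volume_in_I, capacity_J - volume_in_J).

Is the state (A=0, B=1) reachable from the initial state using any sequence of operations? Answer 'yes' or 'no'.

BFS from (A=0, B=2):
  1. fill(B) -> (A=0 B=4)
  2. pour(B -> A) -> (A=3 B=1)
  3. empty(A) -> (A=0 B=1)
Target reached → yes.

Answer: yes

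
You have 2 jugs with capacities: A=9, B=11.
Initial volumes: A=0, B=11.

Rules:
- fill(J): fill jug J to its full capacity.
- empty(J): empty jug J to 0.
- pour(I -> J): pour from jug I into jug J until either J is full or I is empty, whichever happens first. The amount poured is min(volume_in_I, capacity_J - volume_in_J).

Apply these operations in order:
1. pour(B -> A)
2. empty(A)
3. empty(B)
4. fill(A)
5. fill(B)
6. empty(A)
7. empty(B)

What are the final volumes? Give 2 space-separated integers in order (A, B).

Answer: 0 0

Derivation:
Step 1: pour(B -> A) -> (A=9 B=2)
Step 2: empty(A) -> (A=0 B=2)
Step 3: empty(B) -> (A=0 B=0)
Step 4: fill(A) -> (A=9 B=0)
Step 5: fill(B) -> (A=9 B=11)
Step 6: empty(A) -> (A=0 B=11)
Step 7: empty(B) -> (A=0 B=0)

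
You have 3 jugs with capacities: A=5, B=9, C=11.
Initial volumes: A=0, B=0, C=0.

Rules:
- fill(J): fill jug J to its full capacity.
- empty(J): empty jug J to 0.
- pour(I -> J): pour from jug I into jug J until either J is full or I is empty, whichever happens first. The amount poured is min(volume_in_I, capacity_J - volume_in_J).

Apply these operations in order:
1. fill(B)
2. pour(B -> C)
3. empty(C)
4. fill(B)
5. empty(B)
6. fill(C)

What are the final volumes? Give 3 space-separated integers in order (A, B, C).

Answer: 0 0 11

Derivation:
Step 1: fill(B) -> (A=0 B=9 C=0)
Step 2: pour(B -> C) -> (A=0 B=0 C=9)
Step 3: empty(C) -> (A=0 B=0 C=0)
Step 4: fill(B) -> (A=0 B=9 C=0)
Step 5: empty(B) -> (A=0 B=0 C=0)
Step 6: fill(C) -> (A=0 B=0 C=11)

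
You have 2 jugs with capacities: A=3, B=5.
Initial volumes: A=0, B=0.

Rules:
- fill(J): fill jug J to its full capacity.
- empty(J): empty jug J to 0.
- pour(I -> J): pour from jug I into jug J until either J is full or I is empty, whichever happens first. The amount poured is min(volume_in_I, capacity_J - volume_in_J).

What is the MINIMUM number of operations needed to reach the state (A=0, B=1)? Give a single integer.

BFS from (A=0, B=0). One shortest path:
  1. fill(A) -> (A=3 B=0)
  2. pour(A -> B) -> (A=0 B=3)
  3. fill(A) -> (A=3 B=3)
  4. pour(A -> B) -> (A=1 B=5)
  5. empty(B) -> (A=1 B=0)
  6. pour(A -> B) -> (A=0 B=1)
Reached target in 6 moves.

Answer: 6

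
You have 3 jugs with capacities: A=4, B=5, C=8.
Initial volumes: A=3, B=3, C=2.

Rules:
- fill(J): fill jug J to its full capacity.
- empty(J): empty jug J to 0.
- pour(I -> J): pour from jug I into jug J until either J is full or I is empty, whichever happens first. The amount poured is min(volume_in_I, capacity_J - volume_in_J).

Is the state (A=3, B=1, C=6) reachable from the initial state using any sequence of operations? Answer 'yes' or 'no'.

BFS explored all 187 reachable states.
Reachable set includes: (0,0,0), (0,0,1), (0,0,2), (0,0,3), (0,0,4), (0,0,5), (0,0,6), (0,0,7), (0,0,8), (0,1,0), (0,1,1), (0,1,2) ...
Target (A=3, B=1, C=6) not in reachable set → no.

Answer: no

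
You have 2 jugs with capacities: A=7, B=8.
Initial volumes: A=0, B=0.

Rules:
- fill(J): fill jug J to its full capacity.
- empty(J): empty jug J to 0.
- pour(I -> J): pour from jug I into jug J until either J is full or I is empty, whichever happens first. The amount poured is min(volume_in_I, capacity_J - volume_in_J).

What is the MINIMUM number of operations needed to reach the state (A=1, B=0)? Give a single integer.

Answer: 4

Derivation:
BFS from (A=0, B=0). One shortest path:
  1. fill(B) -> (A=0 B=8)
  2. pour(B -> A) -> (A=7 B=1)
  3. empty(A) -> (A=0 B=1)
  4. pour(B -> A) -> (A=1 B=0)
Reached target in 4 moves.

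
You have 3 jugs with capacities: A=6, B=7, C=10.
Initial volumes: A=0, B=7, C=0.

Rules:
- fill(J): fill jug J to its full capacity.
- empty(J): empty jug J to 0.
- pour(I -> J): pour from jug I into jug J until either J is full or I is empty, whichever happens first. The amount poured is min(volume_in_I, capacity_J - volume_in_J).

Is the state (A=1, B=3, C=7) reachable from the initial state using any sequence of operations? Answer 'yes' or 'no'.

BFS explored all 346 reachable states.
Reachable set includes: (0,0,0), (0,0,1), (0,0,2), (0,0,3), (0,0,4), (0,0,5), (0,0,6), (0,0,7), (0,0,8), (0,0,9), (0,0,10), (0,1,0) ...
Target (A=1, B=3, C=7) not in reachable set → no.

Answer: no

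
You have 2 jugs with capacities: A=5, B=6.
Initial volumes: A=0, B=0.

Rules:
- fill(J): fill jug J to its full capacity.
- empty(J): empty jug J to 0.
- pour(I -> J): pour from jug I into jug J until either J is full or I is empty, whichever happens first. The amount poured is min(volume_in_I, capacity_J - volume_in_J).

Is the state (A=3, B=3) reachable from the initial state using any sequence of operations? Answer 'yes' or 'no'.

BFS explored all 22 reachable states.
Reachable set includes: (0,0), (0,1), (0,2), (0,3), (0,4), (0,5), (0,6), (1,0), (1,6), (2,0), (2,6), (3,0) ...
Target (A=3, B=3) not in reachable set → no.

Answer: no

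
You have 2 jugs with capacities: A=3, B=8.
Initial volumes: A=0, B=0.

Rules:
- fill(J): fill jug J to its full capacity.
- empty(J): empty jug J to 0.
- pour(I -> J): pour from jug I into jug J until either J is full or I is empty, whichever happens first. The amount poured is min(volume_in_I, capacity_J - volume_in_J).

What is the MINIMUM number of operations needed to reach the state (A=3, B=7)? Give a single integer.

BFS from (A=0, B=0). One shortest path:
  1. fill(B) -> (A=0 B=8)
  2. pour(B -> A) -> (A=3 B=5)
  3. empty(A) -> (A=0 B=5)
  4. pour(B -> A) -> (A=3 B=2)
  5. empty(A) -> (A=0 B=2)
  6. pour(B -> A) -> (A=2 B=0)
  7. fill(B) -> (A=2 B=8)
  8. pour(B -> A) -> (A=3 B=7)
Reached target in 8 moves.

Answer: 8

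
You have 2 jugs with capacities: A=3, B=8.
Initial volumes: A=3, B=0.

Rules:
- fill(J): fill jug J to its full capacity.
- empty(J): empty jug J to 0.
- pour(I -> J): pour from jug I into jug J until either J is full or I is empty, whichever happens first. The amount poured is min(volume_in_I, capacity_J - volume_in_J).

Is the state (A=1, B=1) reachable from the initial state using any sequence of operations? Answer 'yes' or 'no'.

BFS explored all 22 reachable states.
Reachable set includes: (0,0), (0,1), (0,2), (0,3), (0,4), (0,5), (0,6), (0,7), (0,8), (1,0), (1,8), (2,0) ...
Target (A=1, B=1) not in reachable set → no.

Answer: no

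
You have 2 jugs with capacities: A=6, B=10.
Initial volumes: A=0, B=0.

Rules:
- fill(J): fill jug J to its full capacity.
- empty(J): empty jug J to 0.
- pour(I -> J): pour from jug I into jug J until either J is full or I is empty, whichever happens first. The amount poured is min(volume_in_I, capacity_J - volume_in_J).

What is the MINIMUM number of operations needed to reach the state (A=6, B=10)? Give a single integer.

BFS from (A=0, B=0). One shortest path:
  1. fill(A) -> (A=6 B=0)
  2. fill(B) -> (A=6 B=10)
Reached target in 2 moves.

Answer: 2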